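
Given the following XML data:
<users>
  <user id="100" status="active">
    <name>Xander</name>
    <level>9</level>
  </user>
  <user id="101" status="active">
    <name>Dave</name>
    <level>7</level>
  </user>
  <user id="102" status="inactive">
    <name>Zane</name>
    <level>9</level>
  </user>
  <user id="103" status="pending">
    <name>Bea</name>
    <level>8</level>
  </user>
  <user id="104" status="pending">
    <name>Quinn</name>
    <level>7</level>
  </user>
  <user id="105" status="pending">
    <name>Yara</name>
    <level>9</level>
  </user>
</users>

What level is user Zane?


Finding user: Zane
<level>9</level>

ANSWER: 9


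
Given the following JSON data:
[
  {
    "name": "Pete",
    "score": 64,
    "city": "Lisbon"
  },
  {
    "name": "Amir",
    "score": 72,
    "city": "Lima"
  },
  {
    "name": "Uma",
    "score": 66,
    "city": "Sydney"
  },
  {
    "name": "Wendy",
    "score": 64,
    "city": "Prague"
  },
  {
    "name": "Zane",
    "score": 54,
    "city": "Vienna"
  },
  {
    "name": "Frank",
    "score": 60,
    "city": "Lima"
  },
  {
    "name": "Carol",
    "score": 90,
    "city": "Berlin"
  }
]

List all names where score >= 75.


Filtering records where score >= 75:
  Pete (score=64) -> no
  Amir (score=72) -> no
  Uma (score=66) -> no
  Wendy (score=64) -> no
  Zane (score=54) -> no
  Frank (score=60) -> no
  Carol (score=90) -> YES


ANSWER: Carol


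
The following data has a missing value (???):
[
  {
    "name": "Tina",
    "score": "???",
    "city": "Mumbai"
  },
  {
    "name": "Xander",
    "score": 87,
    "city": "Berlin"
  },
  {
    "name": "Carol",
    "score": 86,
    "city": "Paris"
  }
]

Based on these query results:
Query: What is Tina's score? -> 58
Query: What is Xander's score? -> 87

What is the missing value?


The missing value is Tina's score
From query: Tina's score = 58

ANSWER: 58


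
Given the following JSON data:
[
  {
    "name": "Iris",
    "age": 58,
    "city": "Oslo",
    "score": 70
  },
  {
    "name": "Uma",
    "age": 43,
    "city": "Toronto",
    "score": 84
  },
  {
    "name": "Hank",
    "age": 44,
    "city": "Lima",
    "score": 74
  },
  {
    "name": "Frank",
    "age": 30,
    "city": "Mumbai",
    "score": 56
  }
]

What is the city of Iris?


Looking up record where name = Iris
Record index: 0
Field 'city' = Oslo

ANSWER: Oslo


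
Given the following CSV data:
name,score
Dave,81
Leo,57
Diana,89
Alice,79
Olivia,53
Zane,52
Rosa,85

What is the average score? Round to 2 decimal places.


Scores: 81, 57, 89, 79, 53, 52, 85
Sum = 496
Count = 7
Average = 496 / 7 = 70.86

ANSWER: 70.86


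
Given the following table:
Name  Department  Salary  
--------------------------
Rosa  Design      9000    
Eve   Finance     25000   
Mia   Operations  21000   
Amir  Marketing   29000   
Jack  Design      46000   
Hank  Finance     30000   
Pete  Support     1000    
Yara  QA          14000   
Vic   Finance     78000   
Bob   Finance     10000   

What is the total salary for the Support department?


Support department members:
  Pete: 1000
Total = 1000 = 1000

ANSWER: 1000


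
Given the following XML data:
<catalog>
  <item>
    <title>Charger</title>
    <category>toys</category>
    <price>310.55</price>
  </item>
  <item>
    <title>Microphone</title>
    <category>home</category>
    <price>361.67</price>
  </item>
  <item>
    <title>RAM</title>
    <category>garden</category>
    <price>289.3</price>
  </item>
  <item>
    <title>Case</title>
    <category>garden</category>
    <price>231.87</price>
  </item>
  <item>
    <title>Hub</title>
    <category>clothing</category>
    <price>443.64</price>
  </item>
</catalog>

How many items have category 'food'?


Scanning <item> elements for <category>food</category>:
Count: 0

ANSWER: 0


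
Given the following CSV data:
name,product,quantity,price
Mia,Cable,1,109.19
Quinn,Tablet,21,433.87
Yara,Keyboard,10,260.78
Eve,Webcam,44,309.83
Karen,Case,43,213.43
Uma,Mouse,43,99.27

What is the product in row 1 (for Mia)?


Row 1: Mia
Column 'product' = Cable

ANSWER: Cable


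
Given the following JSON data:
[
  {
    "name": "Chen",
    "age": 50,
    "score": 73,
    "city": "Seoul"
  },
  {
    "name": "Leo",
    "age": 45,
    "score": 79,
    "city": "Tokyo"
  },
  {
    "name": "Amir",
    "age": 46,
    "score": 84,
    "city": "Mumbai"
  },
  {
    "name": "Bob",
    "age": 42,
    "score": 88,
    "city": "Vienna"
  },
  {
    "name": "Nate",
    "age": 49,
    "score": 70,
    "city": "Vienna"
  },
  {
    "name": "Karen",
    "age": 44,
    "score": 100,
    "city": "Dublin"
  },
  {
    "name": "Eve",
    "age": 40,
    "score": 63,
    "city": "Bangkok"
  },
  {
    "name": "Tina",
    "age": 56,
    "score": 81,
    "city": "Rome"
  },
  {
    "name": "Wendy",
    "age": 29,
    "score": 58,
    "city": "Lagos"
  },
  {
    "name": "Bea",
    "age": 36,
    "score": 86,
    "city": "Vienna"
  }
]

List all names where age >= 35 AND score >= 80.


Checking both conditions:
  Chen (age=50, score=73) -> no
  Leo (age=45, score=79) -> no
  Amir (age=46, score=84) -> YES
  Bob (age=42, score=88) -> YES
  Nate (age=49, score=70) -> no
  Karen (age=44, score=100) -> YES
  Eve (age=40, score=63) -> no
  Tina (age=56, score=81) -> YES
  Wendy (age=29, score=58) -> no
  Bea (age=36, score=86) -> YES


ANSWER: Amir, Bob, Karen, Tina, Bea


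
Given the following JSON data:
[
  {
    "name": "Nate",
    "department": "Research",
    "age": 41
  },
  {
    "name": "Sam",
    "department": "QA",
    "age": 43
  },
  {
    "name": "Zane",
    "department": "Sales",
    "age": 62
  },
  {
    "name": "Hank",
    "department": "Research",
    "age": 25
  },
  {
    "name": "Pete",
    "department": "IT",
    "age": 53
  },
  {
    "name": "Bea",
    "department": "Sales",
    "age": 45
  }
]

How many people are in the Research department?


Scanning records for department = Research
  Record 0: Nate
  Record 3: Hank
Count: 2

ANSWER: 2


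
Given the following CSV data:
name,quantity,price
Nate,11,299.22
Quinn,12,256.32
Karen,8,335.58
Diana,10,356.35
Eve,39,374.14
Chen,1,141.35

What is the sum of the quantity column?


Values in 'quantity' column:
  Row 1: 11
  Row 2: 12
  Row 3: 8
  Row 4: 10
  Row 5: 39
  Row 6: 1
Sum = 11 + 12 + 8 + 10 + 39 + 1 = 81

ANSWER: 81


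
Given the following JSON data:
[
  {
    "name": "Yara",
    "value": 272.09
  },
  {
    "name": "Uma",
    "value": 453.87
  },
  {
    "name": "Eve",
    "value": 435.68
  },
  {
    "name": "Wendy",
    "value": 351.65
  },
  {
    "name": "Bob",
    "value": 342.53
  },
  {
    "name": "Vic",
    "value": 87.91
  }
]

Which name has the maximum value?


Comparing values:
  Yara: 272.09
  Uma: 453.87
  Eve: 435.68
  Wendy: 351.65
  Bob: 342.53
  Vic: 87.91
Maximum: Uma (453.87)

ANSWER: Uma


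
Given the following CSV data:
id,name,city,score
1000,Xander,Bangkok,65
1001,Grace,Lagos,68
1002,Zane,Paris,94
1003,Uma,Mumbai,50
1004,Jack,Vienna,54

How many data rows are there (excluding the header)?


Counting rows (excluding header):
Header: id,name,city,score
Data rows: 5

ANSWER: 5


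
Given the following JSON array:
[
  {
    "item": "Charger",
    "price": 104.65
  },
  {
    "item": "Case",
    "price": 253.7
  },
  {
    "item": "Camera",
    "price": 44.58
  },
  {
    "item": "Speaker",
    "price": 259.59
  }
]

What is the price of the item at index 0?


Array index 0 -> Charger
price = 104.65

ANSWER: 104.65


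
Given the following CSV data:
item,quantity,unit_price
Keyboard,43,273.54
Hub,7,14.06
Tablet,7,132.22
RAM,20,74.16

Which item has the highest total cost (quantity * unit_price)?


Computing row totals:
  Keyboard: 11762.22
  Hub: 98.42
  Tablet: 925.54
  RAM: 1483.2
Maximum: Keyboard (11762.22)

ANSWER: Keyboard


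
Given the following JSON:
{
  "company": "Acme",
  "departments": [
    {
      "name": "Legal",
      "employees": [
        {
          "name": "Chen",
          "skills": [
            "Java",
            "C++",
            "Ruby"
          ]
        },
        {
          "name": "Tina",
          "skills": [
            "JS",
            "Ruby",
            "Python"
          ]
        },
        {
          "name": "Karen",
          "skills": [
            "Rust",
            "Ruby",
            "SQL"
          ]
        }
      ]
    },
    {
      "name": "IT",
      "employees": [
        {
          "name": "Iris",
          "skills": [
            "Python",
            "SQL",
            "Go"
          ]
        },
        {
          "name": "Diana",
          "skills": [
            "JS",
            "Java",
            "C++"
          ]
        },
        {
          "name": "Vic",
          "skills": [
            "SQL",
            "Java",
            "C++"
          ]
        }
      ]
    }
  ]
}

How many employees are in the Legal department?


Path: departments[0].employees
Count: 3

ANSWER: 3


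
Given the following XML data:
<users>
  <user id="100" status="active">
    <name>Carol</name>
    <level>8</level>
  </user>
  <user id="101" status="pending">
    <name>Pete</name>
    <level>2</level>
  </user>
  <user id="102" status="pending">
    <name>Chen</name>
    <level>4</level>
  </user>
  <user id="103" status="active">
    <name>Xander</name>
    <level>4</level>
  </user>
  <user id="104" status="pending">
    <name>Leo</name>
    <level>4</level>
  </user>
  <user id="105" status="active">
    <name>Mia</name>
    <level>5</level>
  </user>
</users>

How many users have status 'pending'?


Counting users with status='pending':
  Pete (id=101) -> MATCH
  Chen (id=102) -> MATCH
  Leo (id=104) -> MATCH
Count: 3

ANSWER: 3


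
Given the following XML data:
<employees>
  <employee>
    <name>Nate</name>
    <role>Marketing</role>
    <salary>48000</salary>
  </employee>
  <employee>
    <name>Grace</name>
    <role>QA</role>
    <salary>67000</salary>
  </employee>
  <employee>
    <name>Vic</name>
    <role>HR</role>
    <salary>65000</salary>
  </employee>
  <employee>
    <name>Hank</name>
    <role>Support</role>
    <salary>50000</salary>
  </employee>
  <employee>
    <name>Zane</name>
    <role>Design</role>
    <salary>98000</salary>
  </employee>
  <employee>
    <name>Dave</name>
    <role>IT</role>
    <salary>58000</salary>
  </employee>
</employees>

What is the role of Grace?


Searching for <employee> with <name>Grace</name>
Found at position 2
<role>QA</role>

ANSWER: QA


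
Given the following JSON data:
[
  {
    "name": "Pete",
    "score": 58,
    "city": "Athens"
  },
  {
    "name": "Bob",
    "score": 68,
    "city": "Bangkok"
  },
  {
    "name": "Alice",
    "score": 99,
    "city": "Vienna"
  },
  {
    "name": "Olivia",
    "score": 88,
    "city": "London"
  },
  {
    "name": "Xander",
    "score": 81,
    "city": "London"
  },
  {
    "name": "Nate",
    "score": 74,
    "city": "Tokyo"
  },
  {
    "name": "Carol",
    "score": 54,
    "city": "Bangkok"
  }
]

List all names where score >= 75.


Filtering records where score >= 75:
  Pete (score=58) -> no
  Bob (score=68) -> no
  Alice (score=99) -> YES
  Olivia (score=88) -> YES
  Xander (score=81) -> YES
  Nate (score=74) -> no
  Carol (score=54) -> no


ANSWER: Alice, Olivia, Xander


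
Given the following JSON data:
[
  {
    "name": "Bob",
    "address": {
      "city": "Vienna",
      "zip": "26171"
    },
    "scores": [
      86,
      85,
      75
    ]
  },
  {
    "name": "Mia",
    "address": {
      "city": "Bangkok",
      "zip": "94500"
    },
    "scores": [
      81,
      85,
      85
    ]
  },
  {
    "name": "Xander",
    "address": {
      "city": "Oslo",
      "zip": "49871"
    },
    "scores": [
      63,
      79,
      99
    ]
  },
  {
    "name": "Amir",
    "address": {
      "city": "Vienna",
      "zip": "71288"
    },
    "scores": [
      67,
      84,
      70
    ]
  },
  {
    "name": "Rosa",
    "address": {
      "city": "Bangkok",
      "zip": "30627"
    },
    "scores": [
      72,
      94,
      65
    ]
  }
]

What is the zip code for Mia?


Path: records[1].address.zip
Value: 94500

ANSWER: 94500


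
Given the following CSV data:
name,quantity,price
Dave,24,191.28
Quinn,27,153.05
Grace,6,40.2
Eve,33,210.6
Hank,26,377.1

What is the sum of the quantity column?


Values in 'quantity' column:
  Row 1: 24
  Row 2: 27
  Row 3: 6
  Row 4: 33
  Row 5: 26
Sum = 24 + 27 + 6 + 33 + 26 = 116

ANSWER: 116


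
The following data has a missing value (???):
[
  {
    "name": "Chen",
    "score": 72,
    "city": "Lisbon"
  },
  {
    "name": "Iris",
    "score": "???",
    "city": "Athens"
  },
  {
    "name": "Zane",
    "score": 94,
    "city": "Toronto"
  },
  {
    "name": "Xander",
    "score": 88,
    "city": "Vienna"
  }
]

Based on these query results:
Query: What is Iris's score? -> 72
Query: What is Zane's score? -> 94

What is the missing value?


The missing value is Iris's score
From query: Iris's score = 72

ANSWER: 72


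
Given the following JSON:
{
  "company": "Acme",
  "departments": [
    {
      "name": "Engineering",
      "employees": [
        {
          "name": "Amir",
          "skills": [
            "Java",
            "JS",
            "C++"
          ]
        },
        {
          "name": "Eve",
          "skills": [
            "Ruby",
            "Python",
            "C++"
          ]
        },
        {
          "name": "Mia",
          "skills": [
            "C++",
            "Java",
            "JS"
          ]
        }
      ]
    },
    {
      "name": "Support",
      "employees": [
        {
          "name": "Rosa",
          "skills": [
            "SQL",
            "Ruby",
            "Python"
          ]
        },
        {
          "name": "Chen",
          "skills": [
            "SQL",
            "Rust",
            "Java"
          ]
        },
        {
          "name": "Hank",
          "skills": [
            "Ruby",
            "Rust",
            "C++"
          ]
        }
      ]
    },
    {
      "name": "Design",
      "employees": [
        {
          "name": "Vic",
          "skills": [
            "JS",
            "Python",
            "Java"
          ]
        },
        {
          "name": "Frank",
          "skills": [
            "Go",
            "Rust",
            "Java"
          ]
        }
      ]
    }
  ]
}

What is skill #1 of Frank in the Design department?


Path: departments[2].employees[1].skills[0]
Value: Go

ANSWER: Go


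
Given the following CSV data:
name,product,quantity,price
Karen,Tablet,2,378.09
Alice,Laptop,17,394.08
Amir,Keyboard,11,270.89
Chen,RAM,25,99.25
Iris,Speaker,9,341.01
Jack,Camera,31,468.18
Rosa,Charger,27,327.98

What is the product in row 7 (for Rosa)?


Row 7: Rosa
Column 'product' = Charger

ANSWER: Charger


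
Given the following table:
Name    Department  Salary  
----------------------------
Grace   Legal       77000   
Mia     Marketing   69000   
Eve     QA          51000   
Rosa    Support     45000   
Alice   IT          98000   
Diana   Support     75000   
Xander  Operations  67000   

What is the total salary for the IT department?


IT department members:
  Alice: 98000
Total = 98000 = 98000

ANSWER: 98000


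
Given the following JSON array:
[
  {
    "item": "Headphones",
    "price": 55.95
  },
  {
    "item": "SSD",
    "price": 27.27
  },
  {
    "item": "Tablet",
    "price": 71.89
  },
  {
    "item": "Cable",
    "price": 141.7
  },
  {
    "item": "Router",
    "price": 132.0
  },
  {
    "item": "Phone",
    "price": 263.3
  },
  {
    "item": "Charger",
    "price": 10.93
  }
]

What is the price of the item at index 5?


Array index 5 -> Phone
price = 263.3

ANSWER: 263.3


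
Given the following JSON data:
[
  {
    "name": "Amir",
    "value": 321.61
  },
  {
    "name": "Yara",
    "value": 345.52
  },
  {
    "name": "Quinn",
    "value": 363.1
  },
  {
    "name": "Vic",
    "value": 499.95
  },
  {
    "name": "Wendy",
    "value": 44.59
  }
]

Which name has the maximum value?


Comparing values:
  Amir: 321.61
  Yara: 345.52
  Quinn: 363.1
  Vic: 499.95
  Wendy: 44.59
Maximum: Vic (499.95)

ANSWER: Vic


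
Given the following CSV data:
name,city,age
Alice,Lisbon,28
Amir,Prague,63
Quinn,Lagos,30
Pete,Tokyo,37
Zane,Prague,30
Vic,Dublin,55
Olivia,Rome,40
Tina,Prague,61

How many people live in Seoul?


Scanning city column for 'Seoul':
Total matches: 0

ANSWER: 0


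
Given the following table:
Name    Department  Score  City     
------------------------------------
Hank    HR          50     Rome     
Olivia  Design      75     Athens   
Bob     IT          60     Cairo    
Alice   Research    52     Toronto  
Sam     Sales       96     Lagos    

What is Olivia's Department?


Row 2: Olivia
Department = Design

ANSWER: Design


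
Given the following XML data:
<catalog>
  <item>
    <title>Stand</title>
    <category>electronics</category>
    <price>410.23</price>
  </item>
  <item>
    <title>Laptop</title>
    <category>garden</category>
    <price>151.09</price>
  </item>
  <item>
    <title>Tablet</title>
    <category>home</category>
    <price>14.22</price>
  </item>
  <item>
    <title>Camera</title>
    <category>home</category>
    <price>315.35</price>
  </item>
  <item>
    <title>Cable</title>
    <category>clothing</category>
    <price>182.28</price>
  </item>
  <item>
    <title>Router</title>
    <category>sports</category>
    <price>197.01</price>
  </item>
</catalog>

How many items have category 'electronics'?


Scanning <item> elements for <category>electronics</category>:
  Item 1: Stand -> MATCH
Count: 1

ANSWER: 1


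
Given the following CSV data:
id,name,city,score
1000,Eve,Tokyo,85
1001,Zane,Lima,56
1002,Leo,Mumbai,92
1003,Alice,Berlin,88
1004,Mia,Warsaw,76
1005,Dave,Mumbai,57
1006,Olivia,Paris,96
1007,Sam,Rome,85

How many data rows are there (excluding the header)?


Counting rows (excluding header):
Header: id,name,city,score
Data rows: 8

ANSWER: 8


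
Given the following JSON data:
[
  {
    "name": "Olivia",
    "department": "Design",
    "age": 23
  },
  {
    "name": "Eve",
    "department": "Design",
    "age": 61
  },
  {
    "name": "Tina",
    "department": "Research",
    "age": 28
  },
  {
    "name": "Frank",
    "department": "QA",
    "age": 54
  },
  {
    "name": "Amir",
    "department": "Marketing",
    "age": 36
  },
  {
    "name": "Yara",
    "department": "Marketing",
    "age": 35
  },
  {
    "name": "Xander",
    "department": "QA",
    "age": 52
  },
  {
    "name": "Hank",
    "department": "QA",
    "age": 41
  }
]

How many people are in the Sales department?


Scanning records for department = Sales
  No matches found
Count: 0

ANSWER: 0


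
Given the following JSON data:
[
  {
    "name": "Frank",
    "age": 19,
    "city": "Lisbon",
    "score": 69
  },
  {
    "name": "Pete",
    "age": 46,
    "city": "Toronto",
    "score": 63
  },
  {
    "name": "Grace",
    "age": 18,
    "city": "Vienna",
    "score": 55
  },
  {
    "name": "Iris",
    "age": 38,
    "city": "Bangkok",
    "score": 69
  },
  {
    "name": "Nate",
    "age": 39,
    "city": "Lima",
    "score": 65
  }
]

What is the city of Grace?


Looking up record where name = Grace
Record index: 2
Field 'city' = Vienna

ANSWER: Vienna


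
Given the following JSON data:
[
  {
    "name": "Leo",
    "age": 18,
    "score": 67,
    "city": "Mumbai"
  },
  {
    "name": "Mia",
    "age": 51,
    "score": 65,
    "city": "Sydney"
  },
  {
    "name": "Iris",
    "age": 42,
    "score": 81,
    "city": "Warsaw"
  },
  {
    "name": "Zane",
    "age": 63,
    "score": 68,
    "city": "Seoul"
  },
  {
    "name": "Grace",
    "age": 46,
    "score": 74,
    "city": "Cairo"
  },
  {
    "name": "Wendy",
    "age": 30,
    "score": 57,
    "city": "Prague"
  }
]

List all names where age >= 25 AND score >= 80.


Checking both conditions:
  Leo (age=18, score=67) -> no
  Mia (age=51, score=65) -> no
  Iris (age=42, score=81) -> YES
  Zane (age=63, score=68) -> no
  Grace (age=46, score=74) -> no
  Wendy (age=30, score=57) -> no


ANSWER: Iris


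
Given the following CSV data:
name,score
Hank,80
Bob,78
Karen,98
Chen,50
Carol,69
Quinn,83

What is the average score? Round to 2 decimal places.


Scores: 80, 78, 98, 50, 69, 83
Sum = 458
Count = 6
Average = 458 / 6 = 76.33

ANSWER: 76.33


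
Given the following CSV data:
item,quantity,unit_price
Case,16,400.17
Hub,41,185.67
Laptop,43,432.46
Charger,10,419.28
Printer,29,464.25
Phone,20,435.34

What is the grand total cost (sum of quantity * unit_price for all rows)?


Computing row totals:
  Case: 16 * 400.17 = 6402.72
  Hub: 41 * 185.67 = 7612.47
  Laptop: 43 * 432.46 = 18595.78
  Charger: 10 * 419.28 = 4192.8
  Printer: 29 * 464.25 = 13463.25
  Phone: 20 * 435.34 = 8706.8
Grand total = 6402.72 + 7612.47 + 18595.78 + 4192.8 + 13463.25 + 8706.8 = 58973.82

ANSWER: 58973.82


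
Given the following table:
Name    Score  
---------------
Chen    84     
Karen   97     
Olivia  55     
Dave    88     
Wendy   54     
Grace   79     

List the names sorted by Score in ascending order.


Sorting by Score (ascending):
  Wendy: 54
  Olivia: 55
  Grace: 79
  Chen: 84
  Dave: 88
  Karen: 97


ANSWER: Wendy, Olivia, Grace, Chen, Dave, Karen


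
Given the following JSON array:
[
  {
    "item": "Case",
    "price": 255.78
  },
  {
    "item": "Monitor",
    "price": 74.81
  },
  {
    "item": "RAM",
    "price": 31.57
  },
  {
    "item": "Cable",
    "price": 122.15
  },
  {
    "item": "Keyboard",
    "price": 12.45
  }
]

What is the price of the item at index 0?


Array index 0 -> Case
price = 255.78

ANSWER: 255.78


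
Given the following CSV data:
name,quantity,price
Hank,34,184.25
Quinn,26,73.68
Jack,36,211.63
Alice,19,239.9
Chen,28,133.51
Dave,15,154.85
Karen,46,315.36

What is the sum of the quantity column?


Values in 'quantity' column:
  Row 1: 34
  Row 2: 26
  Row 3: 36
  Row 4: 19
  Row 5: 28
  Row 6: 15
  Row 7: 46
Sum = 34 + 26 + 36 + 19 + 28 + 15 + 46 = 204

ANSWER: 204


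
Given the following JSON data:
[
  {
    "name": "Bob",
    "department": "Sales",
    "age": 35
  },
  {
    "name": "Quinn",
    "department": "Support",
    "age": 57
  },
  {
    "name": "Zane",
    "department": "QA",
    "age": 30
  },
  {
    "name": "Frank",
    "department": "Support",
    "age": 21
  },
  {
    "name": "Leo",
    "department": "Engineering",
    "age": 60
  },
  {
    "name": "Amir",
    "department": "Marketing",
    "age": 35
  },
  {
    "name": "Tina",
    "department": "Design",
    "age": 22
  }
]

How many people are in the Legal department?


Scanning records for department = Legal
  No matches found
Count: 0

ANSWER: 0


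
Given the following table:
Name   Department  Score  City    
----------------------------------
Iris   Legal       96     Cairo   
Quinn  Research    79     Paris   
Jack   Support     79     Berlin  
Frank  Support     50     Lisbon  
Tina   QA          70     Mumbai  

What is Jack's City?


Row 3: Jack
City = Berlin

ANSWER: Berlin


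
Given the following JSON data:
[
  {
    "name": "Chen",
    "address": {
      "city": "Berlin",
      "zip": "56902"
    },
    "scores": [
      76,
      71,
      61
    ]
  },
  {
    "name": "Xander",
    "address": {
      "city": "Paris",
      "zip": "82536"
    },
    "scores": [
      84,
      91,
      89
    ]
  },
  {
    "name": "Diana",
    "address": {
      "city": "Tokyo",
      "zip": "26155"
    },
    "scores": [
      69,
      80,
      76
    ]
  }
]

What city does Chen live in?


Path: records[0].address.city
Value: Berlin

ANSWER: Berlin


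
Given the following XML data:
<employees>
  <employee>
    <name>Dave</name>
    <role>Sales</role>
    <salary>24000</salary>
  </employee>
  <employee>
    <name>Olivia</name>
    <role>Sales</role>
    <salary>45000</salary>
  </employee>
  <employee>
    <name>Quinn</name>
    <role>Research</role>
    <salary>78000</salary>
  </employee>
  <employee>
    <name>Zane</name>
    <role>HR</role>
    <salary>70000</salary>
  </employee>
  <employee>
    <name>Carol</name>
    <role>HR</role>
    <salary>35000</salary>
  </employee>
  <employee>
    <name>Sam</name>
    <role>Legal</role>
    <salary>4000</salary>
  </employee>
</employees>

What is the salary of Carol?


Searching for <employee> with <name>Carol</name>
Found at position 5
<salary>35000</salary>

ANSWER: 35000


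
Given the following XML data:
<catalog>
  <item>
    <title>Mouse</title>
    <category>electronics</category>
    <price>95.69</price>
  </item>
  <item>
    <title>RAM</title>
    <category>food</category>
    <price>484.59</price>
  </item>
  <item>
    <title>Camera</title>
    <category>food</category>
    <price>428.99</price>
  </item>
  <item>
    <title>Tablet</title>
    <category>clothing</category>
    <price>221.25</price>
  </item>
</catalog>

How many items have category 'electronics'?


Scanning <item> elements for <category>electronics</category>:
  Item 1: Mouse -> MATCH
Count: 1

ANSWER: 1


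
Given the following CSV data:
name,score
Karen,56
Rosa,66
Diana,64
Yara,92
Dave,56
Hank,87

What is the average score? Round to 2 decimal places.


Scores: 56, 66, 64, 92, 56, 87
Sum = 421
Count = 6
Average = 421 / 6 = 70.17

ANSWER: 70.17


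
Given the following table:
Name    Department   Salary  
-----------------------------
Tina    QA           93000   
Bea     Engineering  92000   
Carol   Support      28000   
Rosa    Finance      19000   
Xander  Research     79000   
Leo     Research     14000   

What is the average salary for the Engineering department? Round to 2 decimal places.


Engineering department members:
  Bea: 92000
Sum = 92000
Count = 1
Average = 92000 / 1 = 92000.00

ANSWER: 92000.00


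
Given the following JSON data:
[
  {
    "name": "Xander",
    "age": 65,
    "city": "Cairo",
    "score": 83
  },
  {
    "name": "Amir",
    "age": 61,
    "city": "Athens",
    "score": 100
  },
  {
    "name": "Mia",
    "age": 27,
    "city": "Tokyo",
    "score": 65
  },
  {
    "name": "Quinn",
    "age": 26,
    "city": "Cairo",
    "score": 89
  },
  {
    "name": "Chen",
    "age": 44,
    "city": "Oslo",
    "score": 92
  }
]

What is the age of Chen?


Looking up record where name = Chen
Record index: 4
Field 'age' = 44

ANSWER: 44


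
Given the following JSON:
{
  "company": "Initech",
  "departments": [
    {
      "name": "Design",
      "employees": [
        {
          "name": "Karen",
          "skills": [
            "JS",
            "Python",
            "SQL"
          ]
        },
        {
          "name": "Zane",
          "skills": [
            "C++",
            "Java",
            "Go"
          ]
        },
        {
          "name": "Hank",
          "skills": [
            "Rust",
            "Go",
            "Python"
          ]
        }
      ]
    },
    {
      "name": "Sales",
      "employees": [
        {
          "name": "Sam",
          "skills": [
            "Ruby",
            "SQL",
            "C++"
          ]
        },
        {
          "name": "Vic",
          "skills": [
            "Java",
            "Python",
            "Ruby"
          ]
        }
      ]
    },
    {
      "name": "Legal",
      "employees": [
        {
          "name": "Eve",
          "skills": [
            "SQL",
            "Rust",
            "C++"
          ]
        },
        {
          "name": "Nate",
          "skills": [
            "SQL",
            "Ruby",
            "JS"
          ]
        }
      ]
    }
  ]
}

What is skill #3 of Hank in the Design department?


Path: departments[0].employees[2].skills[2]
Value: Python

ANSWER: Python


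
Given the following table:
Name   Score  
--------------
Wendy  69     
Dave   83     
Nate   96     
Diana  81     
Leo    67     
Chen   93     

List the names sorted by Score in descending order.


Sorting by Score (descending):
  Nate: 96
  Chen: 93
  Dave: 83
  Diana: 81
  Wendy: 69
  Leo: 67


ANSWER: Nate, Chen, Dave, Diana, Wendy, Leo


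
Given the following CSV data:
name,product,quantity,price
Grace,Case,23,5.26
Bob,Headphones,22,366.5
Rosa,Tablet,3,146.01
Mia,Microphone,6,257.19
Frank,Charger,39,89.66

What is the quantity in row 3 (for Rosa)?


Row 3: Rosa
Column 'quantity' = 3

ANSWER: 3


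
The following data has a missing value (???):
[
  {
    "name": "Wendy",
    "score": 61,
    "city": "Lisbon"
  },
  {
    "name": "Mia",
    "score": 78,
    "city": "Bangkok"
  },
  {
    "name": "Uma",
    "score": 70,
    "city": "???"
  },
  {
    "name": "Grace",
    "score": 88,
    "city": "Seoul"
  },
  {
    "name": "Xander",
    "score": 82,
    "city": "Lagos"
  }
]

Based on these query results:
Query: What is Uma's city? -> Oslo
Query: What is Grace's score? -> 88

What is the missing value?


The missing value is Uma's city
From query: Uma's city = Oslo

ANSWER: Oslo


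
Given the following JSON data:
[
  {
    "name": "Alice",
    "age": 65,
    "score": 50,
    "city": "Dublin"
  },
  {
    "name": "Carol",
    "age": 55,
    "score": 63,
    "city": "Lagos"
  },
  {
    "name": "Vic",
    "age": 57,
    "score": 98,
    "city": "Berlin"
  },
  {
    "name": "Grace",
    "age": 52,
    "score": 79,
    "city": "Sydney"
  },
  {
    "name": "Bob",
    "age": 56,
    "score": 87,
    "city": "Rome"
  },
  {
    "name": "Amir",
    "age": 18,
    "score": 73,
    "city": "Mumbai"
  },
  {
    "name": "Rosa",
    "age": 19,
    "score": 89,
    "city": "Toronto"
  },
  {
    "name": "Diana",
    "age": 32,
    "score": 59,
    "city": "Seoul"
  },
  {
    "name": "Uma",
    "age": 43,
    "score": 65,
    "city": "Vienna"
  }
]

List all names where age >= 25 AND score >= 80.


Checking both conditions:
  Alice (age=65, score=50) -> no
  Carol (age=55, score=63) -> no
  Vic (age=57, score=98) -> YES
  Grace (age=52, score=79) -> no
  Bob (age=56, score=87) -> YES
  Amir (age=18, score=73) -> no
  Rosa (age=19, score=89) -> no
  Diana (age=32, score=59) -> no
  Uma (age=43, score=65) -> no


ANSWER: Vic, Bob


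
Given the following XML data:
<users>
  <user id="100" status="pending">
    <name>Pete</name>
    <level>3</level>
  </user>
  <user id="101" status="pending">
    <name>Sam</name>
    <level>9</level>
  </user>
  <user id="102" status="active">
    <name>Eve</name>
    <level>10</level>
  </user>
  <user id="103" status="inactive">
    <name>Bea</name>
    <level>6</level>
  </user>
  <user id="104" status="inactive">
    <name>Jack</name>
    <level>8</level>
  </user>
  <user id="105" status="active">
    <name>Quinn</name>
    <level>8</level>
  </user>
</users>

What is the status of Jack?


Finding user with name = Jack
user id="104" status="inactive"

ANSWER: inactive


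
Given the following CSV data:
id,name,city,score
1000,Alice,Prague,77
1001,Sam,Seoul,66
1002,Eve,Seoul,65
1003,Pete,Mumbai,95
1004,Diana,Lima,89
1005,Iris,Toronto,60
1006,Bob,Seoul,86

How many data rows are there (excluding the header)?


Counting rows (excluding header):
Header: id,name,city,score
Data rows: 7

ANSWER: 7


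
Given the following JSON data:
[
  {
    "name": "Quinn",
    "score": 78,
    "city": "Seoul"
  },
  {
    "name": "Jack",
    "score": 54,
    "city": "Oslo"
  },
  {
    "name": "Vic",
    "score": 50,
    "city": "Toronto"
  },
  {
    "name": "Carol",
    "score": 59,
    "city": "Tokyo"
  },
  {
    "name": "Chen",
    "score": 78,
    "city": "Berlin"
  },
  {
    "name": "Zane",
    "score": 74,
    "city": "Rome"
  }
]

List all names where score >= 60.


Filtering records where score >= 60:
  Quinn (score=78) -> YES
  Jack (score=54) -> no
  Vic (score=50) -> no
  Carol (score=59) -> no
  Chen (score=78) -> YES
  Zane (score=74) -> YES


ANSWER: Quinn, Chen, Zane


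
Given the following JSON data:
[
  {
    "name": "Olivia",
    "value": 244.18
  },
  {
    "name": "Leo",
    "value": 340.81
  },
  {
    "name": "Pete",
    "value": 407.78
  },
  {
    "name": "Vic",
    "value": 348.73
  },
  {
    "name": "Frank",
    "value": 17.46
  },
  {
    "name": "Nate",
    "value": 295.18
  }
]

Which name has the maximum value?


Comparing values:
  Olivia: 244.18
  Leo: 340.81
  Pete: 407.78
  Vic: 348.73
  Frank: 17.46
  Nate: 295.18
Maximum: Pete (407.78)

ANSWER: Pete


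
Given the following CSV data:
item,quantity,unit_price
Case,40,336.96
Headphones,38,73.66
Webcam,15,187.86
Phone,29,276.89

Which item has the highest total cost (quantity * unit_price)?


Computing row totals:
  Case: 13478.4
  Headphones: 2799.08
  Webcam: 2817.9
  Phone: 8029.81
Maximum: Case (13478.4)

ANSWER: Case


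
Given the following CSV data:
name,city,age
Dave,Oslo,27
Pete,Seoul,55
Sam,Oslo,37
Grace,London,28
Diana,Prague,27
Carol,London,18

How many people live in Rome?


Scanning city column for 'Rome':
Total matches: 0

ANSWER: 0


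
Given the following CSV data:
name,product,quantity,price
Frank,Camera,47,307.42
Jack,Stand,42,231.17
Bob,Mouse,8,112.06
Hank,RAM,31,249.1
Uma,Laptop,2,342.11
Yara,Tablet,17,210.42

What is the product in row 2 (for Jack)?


Row 2: Jack
Column 'product' = Stand

ANSWER: Stand


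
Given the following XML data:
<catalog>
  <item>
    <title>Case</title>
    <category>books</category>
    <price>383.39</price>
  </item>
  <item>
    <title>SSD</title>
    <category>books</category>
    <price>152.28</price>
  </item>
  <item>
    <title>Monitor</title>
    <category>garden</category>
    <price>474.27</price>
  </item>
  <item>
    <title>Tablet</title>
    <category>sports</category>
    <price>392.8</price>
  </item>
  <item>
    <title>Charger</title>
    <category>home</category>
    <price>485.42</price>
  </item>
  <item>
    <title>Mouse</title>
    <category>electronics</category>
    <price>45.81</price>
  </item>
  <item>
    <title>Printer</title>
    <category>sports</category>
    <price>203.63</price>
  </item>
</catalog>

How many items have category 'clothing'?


Scanning <item> elements for <category>clothing</category>:
Count: 0

ANSWER: 0


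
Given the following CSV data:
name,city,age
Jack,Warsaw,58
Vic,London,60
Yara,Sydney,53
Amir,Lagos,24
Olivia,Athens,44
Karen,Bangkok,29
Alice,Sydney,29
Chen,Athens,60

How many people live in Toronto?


Scanning city column for 'Toronto':
Total matches: 0

ANSWER: 0


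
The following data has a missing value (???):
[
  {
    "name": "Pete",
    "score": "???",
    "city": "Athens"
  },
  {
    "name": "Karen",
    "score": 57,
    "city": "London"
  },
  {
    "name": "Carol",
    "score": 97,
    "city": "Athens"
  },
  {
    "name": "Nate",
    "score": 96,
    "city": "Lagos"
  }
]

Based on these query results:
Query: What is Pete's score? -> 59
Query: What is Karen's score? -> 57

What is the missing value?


The missing value is Pete's score
From query: Pete's score = 59

ANSWER: 59


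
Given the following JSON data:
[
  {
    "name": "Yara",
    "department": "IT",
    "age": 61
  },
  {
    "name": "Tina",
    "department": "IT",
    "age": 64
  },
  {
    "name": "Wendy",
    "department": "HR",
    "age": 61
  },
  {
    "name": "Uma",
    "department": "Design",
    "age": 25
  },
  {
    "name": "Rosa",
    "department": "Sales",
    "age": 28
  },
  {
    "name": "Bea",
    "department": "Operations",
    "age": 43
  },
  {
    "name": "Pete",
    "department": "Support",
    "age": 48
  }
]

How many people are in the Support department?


Scanning records for department = Support
  Record 6: Pete
Count: 1

ANSWER: 1


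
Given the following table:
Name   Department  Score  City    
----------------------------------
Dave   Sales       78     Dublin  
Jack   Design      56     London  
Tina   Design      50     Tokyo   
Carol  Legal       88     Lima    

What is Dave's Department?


Row 1: Dave
Department = Sales

ANSWER: Sales


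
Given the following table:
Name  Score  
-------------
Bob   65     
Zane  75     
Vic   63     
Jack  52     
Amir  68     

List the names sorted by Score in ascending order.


Sorting by Score (ascending):
  Jack: 52
  Vic: 63
  Bob: 65
  Amir: 68
  Zane: 75


ANSWER: Jack, Vic, Bob, Amir, Zane


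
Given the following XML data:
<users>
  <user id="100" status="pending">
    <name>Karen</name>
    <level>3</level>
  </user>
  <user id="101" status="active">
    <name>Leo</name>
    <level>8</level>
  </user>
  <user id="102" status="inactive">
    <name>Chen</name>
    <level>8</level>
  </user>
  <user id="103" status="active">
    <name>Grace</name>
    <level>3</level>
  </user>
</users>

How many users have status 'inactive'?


Counting users with status='inactive':
  Chen (id=102) -> MATCH
Count: 1

ANSWER: 1


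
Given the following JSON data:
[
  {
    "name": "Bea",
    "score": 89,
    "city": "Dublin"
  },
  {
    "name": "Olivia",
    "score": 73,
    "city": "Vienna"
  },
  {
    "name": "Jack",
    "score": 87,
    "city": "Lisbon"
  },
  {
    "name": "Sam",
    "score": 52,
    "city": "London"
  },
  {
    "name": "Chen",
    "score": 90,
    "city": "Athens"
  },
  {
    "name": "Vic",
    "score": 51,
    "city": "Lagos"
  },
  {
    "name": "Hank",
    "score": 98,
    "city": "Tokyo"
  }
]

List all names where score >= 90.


Filtering records where score >= 90:
  Bea (score=89) -> no
  Olivia (score=73) -> no
  Jack (score=87) -> no
  Sam (score=52) -> no
  Chen (score=90) -> YES
  Vic (score=51) -> no
  Hank (score=98) -> YES


ANSWER: Chen, Hank


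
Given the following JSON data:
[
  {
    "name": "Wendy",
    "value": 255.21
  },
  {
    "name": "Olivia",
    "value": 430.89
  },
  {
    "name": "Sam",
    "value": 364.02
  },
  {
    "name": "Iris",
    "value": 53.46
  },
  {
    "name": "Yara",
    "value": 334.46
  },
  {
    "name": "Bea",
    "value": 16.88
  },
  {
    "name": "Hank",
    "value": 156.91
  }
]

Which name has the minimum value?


Comparing values:
  Wendy: 255.21
  Olivia: 430.89
  Sam: 364.02
  Iris: 53.46
  Yara: 334.46
  Bea: 16.88
  Hank: 156.91
Minimum: Bea (16.88)

ANSWER: Bea


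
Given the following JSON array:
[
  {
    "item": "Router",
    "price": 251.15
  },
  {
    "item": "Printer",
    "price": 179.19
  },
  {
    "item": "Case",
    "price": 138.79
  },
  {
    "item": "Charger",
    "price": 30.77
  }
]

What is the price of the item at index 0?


Array index 0 -> Router
price = 251.15

ANSWER: 251.15


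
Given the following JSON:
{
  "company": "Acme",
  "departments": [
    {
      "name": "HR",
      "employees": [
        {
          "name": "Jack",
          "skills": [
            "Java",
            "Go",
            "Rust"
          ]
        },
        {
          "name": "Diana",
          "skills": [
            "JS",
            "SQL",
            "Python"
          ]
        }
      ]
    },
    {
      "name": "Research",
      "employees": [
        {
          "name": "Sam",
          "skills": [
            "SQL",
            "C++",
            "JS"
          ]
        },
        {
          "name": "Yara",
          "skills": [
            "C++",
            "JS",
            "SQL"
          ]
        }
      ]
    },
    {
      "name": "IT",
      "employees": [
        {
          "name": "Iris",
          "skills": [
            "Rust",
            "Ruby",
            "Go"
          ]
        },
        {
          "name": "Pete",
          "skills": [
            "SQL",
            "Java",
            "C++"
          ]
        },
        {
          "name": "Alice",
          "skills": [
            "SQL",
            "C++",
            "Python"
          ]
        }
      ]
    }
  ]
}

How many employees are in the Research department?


Path: departments[1].employees
Count: 2

ANSWER: 2


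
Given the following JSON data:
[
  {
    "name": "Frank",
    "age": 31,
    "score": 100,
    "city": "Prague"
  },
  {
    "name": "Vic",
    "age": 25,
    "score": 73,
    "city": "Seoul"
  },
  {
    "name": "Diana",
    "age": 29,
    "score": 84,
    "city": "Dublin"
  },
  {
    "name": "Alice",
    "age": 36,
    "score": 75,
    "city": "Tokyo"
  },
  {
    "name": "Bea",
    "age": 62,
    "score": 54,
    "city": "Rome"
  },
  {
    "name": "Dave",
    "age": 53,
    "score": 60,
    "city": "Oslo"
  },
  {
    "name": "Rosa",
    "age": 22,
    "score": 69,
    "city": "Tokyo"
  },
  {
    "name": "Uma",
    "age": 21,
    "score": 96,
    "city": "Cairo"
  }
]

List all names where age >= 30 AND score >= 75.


Checking both conditions:
  Frank (age=31, score=100) -> YES
  Vic (age=25, score=73) -> no
  Diana (age=29, score=84) -> no
  Alice (age=36, score=75) -> YES
  Bea (age=62, score=54) -> no
  Dave (age=53, score=60) -> no
  Rosa (age=22, score=69) -> no
  Uma (age=21, score=96) -> no


ANSWER: Frank, Alice
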